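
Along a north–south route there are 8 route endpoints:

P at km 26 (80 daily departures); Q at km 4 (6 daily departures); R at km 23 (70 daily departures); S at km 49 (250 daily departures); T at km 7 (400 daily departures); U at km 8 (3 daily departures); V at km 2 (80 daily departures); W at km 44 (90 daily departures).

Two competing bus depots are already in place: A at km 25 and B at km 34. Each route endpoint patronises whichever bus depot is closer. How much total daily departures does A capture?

The indifferent point is the midpoint (25+34)/2 = 29.5; route endpoints left of it (closer to A at 25) go to A, those right go to B.
  V at 2 (w=80) → A
  Q at 4 (w=6) → A
  T at 7 (w=400) → A
  U at 8 (w=3) → A
  R at 23 (w=70) → A
  P at 26 (w=80) → A
  W at 44 (w=90) → B
  S at 49 (w=250) → B
A captures 639; B captures 340.

639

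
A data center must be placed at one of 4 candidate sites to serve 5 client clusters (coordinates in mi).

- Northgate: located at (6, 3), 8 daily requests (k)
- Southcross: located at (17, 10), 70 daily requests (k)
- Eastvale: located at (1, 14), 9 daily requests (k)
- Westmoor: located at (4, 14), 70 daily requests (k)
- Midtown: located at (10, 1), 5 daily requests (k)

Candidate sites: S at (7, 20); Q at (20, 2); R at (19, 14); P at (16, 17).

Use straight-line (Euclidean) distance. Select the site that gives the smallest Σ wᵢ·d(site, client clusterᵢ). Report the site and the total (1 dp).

P, total 1721.6 mi

Total weighted distance at each candidate:
  S (7, 20): total = 1768.3
  Q (20, 2): total = 2362.9
  R (19, 14): total = 1740.3
  P (16, 17): total = 1721.6
Minimum is at P with total 1721.6 mi.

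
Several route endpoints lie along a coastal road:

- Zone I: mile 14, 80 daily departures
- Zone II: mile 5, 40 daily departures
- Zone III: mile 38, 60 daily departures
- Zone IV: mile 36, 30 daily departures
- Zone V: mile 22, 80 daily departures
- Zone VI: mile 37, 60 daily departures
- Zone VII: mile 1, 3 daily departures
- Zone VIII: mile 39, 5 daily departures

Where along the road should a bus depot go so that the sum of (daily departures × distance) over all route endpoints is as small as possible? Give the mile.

x = 22

For a sum of weighted absolute distances on a line, the optimum is the weighted median (not the mean). Total weight W = 358; half-weight = 179.
Sort by position and accumulate weight:
  mile 1 (Zone VII, w=3) → cum 3
  mile 5 (Zone II, w=40) → cum 43
  mile 14 (Zone I, w=80) → cum 123
  mile 22 (Zone V, w=80) → cum 203  ≥ 179 → median here
  mile 36 (Zone IV, w=30) → cum 233
  mile 37 (Zone VI, w=60) → cum 293
  mile 38 (Zone III, w=60) → cum 353
  mile 39 (Zone VIII, w=5) → cum 358
Optimal location: mile 22.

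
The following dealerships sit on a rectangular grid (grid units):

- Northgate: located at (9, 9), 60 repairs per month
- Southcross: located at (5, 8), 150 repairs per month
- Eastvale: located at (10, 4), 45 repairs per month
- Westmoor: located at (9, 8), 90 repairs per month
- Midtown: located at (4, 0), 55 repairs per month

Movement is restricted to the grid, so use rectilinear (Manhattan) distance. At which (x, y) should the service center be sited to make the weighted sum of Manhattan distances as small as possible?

Manhattan distance separates: Σwᵢ(|x−xᵢ|+|y−yᵢ|) = Σwᵢ|x−xᵢ| + Σwᵢ|y−yᵢ|, so x and y are optimised independently as 1-D weighted medians.
Total weight W = 400; half = 200.
x-coordinate, sorted with cumulative weight:
  x=4 (Midtown, w=55) cum 55
  x=5 (Southcross, w=150) cum 205  ← median
  x=9 (Northgate, w=60) cum 265
  x=9 (Westmoor, w=90) cum 355
  x=10 (Eastvale, w=45) cum 400
⇒ x* = 5
y-coordinate, sorted with cumulative weight:
  y=0 (Midtown, w=55) cum 55
  y=4 (Eastvale, w=45) cum 100
  y=8 (Southcross, w=150) cum 250  ← median
  y=8 (Westmoor, w=90) cum 340
  y=9 (Northgate, w=60) cum 400
⇒ y* = 8

(5, 8)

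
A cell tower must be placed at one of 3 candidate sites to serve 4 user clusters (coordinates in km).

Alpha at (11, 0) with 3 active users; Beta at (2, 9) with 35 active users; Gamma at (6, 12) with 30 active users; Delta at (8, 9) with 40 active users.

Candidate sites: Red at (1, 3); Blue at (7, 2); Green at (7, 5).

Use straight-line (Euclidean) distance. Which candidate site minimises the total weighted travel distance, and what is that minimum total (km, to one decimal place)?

Total weighted distance at each candidate:
  Red (1, 3): total = 921.9
  Blue (7, 2): total = 898.8
  Green (7, 5): total = 620.4
Minimum is at Green with total 620.4 km.

Green, total 620.4 km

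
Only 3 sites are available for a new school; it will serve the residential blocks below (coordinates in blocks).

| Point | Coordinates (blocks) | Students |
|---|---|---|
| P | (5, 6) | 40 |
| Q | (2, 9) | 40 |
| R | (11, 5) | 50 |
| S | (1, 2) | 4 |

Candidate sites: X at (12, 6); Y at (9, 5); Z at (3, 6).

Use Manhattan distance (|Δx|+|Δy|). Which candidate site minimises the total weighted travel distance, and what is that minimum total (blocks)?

Total weighted distance at each candidate:
  X (12, 6): total = 960
  Y (9, 5): total = 784
  Z (3, 6): total = 714
Minimum is at Z with total 714 blocks.

Z, total 714 blocks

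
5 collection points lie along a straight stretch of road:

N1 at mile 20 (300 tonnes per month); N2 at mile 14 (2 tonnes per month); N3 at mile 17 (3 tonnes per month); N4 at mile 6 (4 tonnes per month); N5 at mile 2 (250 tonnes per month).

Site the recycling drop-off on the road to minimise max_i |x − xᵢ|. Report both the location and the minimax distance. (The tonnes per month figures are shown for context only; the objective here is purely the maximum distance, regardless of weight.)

location 11, max distance 9

The 1-center on a line is the midpoint of the two extreme points: leftmost at 2, rightmost at 20.
Optimal location = (2 + 20)/2 = 11; maximum distance = (20 − 2)/2 = 9.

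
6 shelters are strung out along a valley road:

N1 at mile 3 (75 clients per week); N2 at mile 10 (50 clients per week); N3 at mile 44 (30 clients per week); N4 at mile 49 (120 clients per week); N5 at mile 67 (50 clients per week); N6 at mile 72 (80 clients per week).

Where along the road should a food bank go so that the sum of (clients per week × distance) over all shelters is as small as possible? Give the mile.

x = 49

For a sum of weighted absolute distances on a line, the optimum is the weighted median (not the mean). Total weight W = 405; half-weight = 202.5.
Sort by position and accumulate weight:
  mile 3 (N1, w=75) → cum 75
  mile 10 (N2, w=50) → cum 125
  mile 44 (N3, w=30) → cum 155
  mile 49 (N4, w=120) → cum 275  ≥ 202.5 → median here
  mile 67 (N5, w=50) → cum 325
  mile 72 (N6, w=80) → cum 405
Optimal location: mile 49.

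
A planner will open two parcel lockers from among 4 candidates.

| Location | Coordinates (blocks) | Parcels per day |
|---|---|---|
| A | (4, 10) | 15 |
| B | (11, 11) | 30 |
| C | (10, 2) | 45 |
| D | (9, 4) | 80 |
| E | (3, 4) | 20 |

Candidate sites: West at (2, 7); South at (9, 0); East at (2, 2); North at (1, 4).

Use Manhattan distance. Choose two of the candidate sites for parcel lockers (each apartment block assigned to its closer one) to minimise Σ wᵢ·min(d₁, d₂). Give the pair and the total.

{West, South}, total 1000

Evaluate every pair (each demand assigned to the nearer of the two):
  {West, South}: total = 1000
  {South, North}: total = 1020
  {South, East}: total = 1055
  {West, East}: total = 1605
  {West, North}: total = 1640
  {East, North}: total = 1685
Best pair: {West, South} with total 1000.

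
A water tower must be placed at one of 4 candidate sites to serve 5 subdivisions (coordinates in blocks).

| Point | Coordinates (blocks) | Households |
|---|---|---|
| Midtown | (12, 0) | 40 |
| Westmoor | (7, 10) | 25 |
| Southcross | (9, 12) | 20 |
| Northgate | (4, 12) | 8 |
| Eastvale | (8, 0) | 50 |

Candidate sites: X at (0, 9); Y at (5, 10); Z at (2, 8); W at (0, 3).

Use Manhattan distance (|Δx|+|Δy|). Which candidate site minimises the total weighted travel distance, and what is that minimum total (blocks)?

Total weighted distance at each candidate:
  X (0, 9): total = 2186
  Y (5, 10): total = 1524
  Z (2, 8): total = 1863
  W (0, 3): total = 1964
Minimum is at Y with total 1524 blocks.

Y, total 1524 blocks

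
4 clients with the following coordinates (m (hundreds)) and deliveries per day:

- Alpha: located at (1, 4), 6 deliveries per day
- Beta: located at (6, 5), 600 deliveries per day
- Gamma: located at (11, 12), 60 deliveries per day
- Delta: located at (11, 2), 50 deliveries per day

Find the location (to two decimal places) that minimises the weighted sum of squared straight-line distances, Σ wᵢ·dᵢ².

The minimiser of Σwᵢ‖p−pᵢ‖² is the weighted centroid p* = (Σwᵢpᵢ)/(Σwᵢ).
Σwᵢ = 716.
Σwᵢxᵢ = 6·1 + 600·6 + 60·11 + 50·11 = 4816.
Σwᵢyᵢ = 6·4 + 600·5 + 60·12 + 50·2 = 3844.
x* = 4816/716 = 6.73, y* = 3844/716 = 5.37.

(6.73, 5.37)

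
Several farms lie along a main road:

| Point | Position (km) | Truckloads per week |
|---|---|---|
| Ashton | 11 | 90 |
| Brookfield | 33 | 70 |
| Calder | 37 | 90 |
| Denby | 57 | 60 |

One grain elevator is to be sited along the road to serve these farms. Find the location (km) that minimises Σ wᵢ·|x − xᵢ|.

For a sum of weighted absolute distances on a line, the optimum is the weighted median (not the mean). Total weight W = 310; half-weight = 155.
Sort by position and accumulate weight:
  km 11 (Ashton, w=90) → cum 90
  km 33 (Brookfield, w=70) → cum 160  ≥ 155 → median here
  km 37 (Calder, w=90) → cum 250
  km 57 (Denby, w=60) → cum 310
Optimal location: km 33.

x = 33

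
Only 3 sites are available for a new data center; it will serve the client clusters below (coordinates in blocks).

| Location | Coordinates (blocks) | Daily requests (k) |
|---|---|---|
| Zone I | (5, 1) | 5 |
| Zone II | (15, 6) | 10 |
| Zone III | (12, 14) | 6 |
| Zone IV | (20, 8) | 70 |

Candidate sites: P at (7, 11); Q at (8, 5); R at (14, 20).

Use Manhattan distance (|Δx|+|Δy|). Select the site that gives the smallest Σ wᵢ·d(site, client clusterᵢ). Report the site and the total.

Total weighted distance at each candidate:
  P (7, 11): total = 1358
  Q (8, 5): total = 1243
  R (14, 20): total = 1598
Minimum is at Q with total 1243 blocks.

Q, total 1243 blocks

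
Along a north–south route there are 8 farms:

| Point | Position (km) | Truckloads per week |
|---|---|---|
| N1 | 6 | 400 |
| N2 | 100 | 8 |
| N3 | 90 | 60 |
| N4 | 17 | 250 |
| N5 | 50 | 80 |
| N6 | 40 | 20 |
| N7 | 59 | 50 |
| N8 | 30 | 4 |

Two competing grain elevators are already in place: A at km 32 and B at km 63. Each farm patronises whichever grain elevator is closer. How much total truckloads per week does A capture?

The indifferent point is the midpoint (32+63)/2 = 47.5; farms left of it (closer to A at 32) go to A, those right go to B.
  N1 at 6 (w=400) → A
  N4 at 17 (w=250) → A
  N8 at 30 (w=4) → A
  N6 at 40 (w=20) → A
  N5 at 50 (w=80) → B
  N7 at 59 (w=50) → B
  N3 at 90 (w=60) → B
  N2 at 100 (w=8) → B
A captures 674; B captures 198.

674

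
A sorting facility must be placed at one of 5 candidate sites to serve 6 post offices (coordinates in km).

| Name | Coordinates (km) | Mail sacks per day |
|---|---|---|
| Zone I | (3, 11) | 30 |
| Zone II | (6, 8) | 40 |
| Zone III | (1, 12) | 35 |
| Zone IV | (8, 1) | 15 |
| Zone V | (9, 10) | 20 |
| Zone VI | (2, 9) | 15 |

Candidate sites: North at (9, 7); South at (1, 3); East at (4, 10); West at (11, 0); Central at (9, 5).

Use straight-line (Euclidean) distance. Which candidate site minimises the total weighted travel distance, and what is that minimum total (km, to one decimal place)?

East, total 563.0 km

Total weighted distance at each candidate:
  North (9, 7): total = 933.5
  South (1, 3): total = 1258.3
  East (4, 10): total = 563.0
  West (11, 0): total = 1774.4
  Central (9, 5): total = 1079.1
Minimum is at East with total 563.0 km.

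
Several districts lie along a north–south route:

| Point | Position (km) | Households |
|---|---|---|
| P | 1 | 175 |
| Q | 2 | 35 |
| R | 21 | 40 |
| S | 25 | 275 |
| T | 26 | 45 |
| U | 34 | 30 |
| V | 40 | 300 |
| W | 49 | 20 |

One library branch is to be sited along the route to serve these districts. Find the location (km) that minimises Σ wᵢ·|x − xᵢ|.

For a sum of weighted absolute distances on a line, the optimum is the weighted median (not the mean). Total weight W = 920; half-weight = 460.
Sort by position and accumulate weight:
  km 1 (P, w=175) → cum 175
  km 2 (Q, w=35) → cum 210
  km 21 (R, w=40) → cum 250
  km 25 (S, w=275) → cum 525  ≥ 460 → median here
  km 26 (T, w=45) → cum 570
  km 34 (U, w=30) → cum 600
  km 40 (V, w=300) → cum 900
  km 49 (W, w=20) → cum 920
Optimal location: km 25.

x = 25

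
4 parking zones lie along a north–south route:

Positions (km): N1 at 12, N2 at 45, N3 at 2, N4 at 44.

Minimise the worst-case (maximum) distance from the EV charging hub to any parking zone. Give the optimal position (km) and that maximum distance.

The 1-center on a line is the midpoint of the two extreme points: leftmost at 2, rightmost at 45.
Optimal location = (2 + 45)/2 = 23.5; maximum distance = (45 − 2)/2 = 21.5.

location 23.5, max distance 21.5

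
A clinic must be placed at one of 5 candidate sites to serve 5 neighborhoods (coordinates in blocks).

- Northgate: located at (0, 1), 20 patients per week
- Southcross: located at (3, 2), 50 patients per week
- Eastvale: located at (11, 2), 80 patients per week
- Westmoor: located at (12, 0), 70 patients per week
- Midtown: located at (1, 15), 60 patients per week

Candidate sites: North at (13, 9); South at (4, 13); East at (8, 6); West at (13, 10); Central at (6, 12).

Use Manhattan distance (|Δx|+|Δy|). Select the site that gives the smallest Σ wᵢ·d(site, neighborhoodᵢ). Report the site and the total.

Total weighted distance at each candidate:
  North (13, 9): total = 3770
  South (4, 13): total = 4130
  East (8, 6): total = 2930
  West (13, 10): total = 3930
  Central (6, 12): total = 3930
Minimum is at East with total 2930 blocks.

East, total 2930 blocks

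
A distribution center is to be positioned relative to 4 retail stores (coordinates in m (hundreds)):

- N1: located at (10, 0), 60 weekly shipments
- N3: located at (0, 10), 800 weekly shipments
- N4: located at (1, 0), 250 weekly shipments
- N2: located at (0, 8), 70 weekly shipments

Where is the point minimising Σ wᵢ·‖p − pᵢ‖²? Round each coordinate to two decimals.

The minimiser of Σwᵢ‖p−pᵢ‖² is the weighted centroid p* = (Σwᵢpᵢ)/(Σwᵢ).
Σwᵢ = 1180.
Σwᵢxᵢ = 60·10 + 800·0 + 250·1 + 70·0 = 850.
Σwᵢyᵢ = 60·0 + 800·10 + 250·0 + 70·8 = 8560.
x* = 850/1180 = 0.72, y* = 8560/1180 = 7.25.

(0.72, 7.25)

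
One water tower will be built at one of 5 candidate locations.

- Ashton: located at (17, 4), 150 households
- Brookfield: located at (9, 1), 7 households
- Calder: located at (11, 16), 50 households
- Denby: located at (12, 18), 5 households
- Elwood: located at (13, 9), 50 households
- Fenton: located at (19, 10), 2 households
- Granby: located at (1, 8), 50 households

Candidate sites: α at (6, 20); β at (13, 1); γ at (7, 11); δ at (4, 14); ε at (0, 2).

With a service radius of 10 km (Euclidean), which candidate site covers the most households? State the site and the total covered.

β, covering 207

Coverage radius r = 10 km; a point is covered iff (Δx)²+(Δy)² ≤ 10² = 100.
  α (6, 20): covers {Calder, Denby} → 55
  β (13, 1): covers {Ashton, Brookfield, Elwood} → 207
  γ (7, 11): covers {Calder, Denby, Elwood, Granby} → 155
  δ (4, 14): covers {Calder, Denby, Granby} → 105
  ε (0, 2): covers {Brookfield, Granby} → 57
Maximum coverage at β: 207 households.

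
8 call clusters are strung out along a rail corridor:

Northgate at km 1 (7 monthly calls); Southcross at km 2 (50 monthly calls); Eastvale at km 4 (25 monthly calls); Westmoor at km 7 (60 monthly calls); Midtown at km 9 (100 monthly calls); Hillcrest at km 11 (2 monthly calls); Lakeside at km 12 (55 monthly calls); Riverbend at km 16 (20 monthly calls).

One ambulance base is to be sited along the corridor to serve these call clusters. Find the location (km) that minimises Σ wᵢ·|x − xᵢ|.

For a sum of weighted absolute distances on a line, the optimum is the weighted median (not the mean). Total weight W = 319; half-weight = 159.5.
Sort by position and accumulate weight:
  km 1 (Northgate, w=7) → cum 7
  km 2 (Southcross, w=50) → cum 57
  km 4 (Eastvale, w=25) → cum 82
  km 7 (Westmoor, w=60) → cum 142
  km 9 (Midtown, w=100) → cum 242  ≥ 159.5 → median here
  km 11 (Hillcrest, w=2) → cum 244
  km 12 (Lakeside, w=55) → cum 299
  km 16 (Riverbend, w=20) → cum 319
Optimal location: km 9.

x = 9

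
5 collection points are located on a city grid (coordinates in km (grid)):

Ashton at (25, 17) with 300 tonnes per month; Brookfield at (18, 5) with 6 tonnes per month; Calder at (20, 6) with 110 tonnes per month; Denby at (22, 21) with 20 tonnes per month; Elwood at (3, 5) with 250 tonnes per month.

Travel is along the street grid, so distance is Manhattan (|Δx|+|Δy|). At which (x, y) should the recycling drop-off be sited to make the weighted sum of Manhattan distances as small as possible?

Manhattan distance separates: Σwᵢ(|x−xᵢ|+|y−yᵢ|) = Σwᵢ|x−xᵢ| + Σwᵢ|y−yᵢ|, so x and y are optimised independently as 1-D weighted medians.
Total weight W = 686; half = 343.
x-coordinate, sorted with cumulative weight:
  x=3 (Elwood, w=250) cum 250
  x=18 (Brookfield, w=6) cum 256
  x=20 (Calder, w=110) cum 366  ← median
  x=22 (Denby, w=20) cum 386
  x=25 (Ashton, w=300) cum 686
⇒ x* = 20
y-coordinate, sorted with cumulative weight:
  y=5 (Brookfield, w=6) cum 6
  y=5 (Elwood, w=250) cum 256
  y=6 (Calder, w=110) cum 366  ← median
  y=17 (Ashton, w=300) cum 666
  y=21 (Denby, w=20) cum 686
⇒ y* = 6

(20, 6)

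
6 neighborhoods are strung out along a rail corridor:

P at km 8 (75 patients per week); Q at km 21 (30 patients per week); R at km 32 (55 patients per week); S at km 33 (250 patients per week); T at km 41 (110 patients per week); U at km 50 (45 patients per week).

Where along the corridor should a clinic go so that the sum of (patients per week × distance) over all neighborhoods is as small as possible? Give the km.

x = 33

For a sum of weighted absolute distances on a line, the optimum is the weighted median (not the mean). Total weight W = 565; half-weight = 282.5.
Sort by position and accumulate weight:
  km 8 (P, w=75) → cum 75
  km 21 (Q, w=30) → cum 105
  km 32 (R, w=55) → cum 160
  km 33 (S, w=250) → cum 410  ≥ 282.5 → median here
  km 41 (T, w=110) → cum 520
  km 50 (U, w=45) → cum 565
Optimal location: km 33.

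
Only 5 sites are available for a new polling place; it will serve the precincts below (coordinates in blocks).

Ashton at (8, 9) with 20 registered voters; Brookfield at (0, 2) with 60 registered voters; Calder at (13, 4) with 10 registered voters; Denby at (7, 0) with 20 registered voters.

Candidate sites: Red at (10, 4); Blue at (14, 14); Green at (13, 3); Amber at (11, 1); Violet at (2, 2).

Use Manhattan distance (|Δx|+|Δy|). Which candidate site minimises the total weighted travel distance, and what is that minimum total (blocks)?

Violet, total 650 blocks

Total weighted distance at each candidate:
  Red (10, 4): total = 1030
  Blue (14, 14): total = 2310
  Green (13, 3): total = 1250
  Amber (11, 1): total = 1090
  Violet (2, 2): total = 650
Minimum is at Violet with total 650 blocks.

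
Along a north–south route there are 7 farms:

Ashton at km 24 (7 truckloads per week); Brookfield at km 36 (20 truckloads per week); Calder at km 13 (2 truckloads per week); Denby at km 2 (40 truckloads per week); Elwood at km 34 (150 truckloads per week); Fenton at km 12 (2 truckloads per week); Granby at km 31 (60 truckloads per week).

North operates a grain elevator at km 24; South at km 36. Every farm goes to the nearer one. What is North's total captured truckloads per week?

The indifferent point is the midpoint (24+36)/2 = 30; farms left of it (closer to North at 24) go to North, those right go to South.
  Denby at 2 (w=40) → North
  Fenton at 12 (w=2) → North
  Calder at 13 (w=2) → North
  Ashton at 24 (w=7) → North
  Granby at 31 (w=60) → South
  Elwood at 34 (w=150) → South
  Brookfield at 36 (w=20) → South
North captures 51; South captures 230.

51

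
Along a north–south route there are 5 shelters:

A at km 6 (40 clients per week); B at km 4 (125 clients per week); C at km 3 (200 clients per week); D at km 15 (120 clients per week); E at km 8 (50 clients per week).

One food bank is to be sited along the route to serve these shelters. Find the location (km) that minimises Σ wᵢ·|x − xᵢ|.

x = 4

For a sum of weighted absolute distances on a line, the optimum is the weighted median (not the mean). Total weight W = 535; half-weight = 267.5.
Sort by position and accumulate weight:
  km 3 (C, w=200) → cum 200
  km 4 (B, w=125) → cum 325  ≥ 267.5 → median here
  km 6 (A, w=40) → cum 365
  km 8 (E, w=50) → cum 415
  km 15 (D, w=120) → cum 535
Optimal location: km 4.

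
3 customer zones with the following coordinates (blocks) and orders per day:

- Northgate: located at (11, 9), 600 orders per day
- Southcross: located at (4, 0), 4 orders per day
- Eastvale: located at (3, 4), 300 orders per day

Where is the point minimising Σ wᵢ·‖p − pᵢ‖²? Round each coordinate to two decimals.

(8.31, 7.30)

The minimiser of Σwᵢ‖p−pᵢ‖² is the weighted centroid p* = (Σwᵢpᵢ)/(Σwᵢ).
Σwᵢ = 904.
Σwᵢxᵢ = 600·11 + 4·4 + 300·3 = 7516.
Σwᵢyᵢ = 600·9 + 4·0 + 300·4 = 6600.
x* = 7516/904 = 8.31, y* = 6600/904 = 7.30.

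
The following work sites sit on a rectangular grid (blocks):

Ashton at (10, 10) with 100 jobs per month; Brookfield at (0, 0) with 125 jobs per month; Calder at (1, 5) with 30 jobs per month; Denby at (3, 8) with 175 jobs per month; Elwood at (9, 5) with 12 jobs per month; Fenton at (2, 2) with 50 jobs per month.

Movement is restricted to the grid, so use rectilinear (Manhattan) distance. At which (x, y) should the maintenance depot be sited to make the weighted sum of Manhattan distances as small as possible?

(3, 8)

Manhattan distance separates: Σwᵢ(|x−xᵢ|+|y−yᵢ|) = Σwᵢ|x−xᵢ| + Σwᵢ|y−yᵢ|, so x and y are optimised independently as 1-D weighted medians.
Total weight W = 492; half = 246.
x-coordinate, sorted with cumulative weight:
  x=0 (Brookfield, w=125) cum 125
  x=1 (Calder, w=30) cum 155
  x=2 (Fenton, w=50) cum 205
  x=3 (Denby, w=175) cum 380  ← median
  x=9 (Elwood, w=12) cum 392
  x=10 (Ashton, w=100) cum 492
⇒ x* = 3
y-coordinate, sorted with cumulative weight:
  y=0 (Brookfield, w=125) cum 125
  y=2 (Fenton, w=50) cum 175
  y=5 (Calder, w=30) cum 205
  y=5 (Elwood, w=12) cum 217
  y=8 (Denby, w=175) cum 392  ← median
  y=10 (Ashton, w=100) cum 492
⇒ y* = 8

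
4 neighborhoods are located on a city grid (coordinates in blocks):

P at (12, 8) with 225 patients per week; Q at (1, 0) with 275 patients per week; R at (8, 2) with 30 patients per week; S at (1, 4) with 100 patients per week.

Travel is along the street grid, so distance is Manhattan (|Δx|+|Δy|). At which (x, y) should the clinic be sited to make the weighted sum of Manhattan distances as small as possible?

(1, 4)

Manhattan distance separates: Σwᵢ(|x−xᵢ|+|y−yᵢ|) = Σwᵢ|x−xᵢ| + Σwᵢ|y−yᵢ|, so x and y are optimised independently as 1-D weighted medians.
Total weight W = 630; half = 315.
x-coordinate, sorted with cumulative weight:
  x=1 (Q, w=275) cum 275
  x=1 (S, w=100) cum 375  ← median
  x=8 (R, w=30) cum 405
  x=12 (P, w=225) cum 630
⇒ x* = 1
y-coordinate, sorted with cumulative weight:
  y=0 (Q, w=275) cum 275
  y=2 (R, w=30) cum 305
  y=4 (S, w=100) cum 405  ← median
  y=8 (P, w=225) cum 630
⇒ y* = 4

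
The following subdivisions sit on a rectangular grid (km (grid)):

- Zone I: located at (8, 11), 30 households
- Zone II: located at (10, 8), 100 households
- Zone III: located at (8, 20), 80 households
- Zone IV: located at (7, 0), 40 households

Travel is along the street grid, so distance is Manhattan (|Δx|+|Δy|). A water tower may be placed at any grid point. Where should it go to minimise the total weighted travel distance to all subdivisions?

(8, 8)

Manhattan distance separates: Σwᵢ(|x−xᵢ|+|y−yᵢ|) = Σwᵢ|x−xᵢ| + Σwᵢ|y−yᵢ|, so x and y are optimised independently as 1-D weighted medians.
Total weight W = 250; half = 125.
x-coordinate, sorted with cumulative weight:
  x=7 (Zone IV, w=40) cum 40
  x=8 (Zone I, w=30) cum 70
  x=8 (Zone III, w=80) cum 150  ← median
  x=10 (Zone II, w=100) cum 250
⇒ x* = 8
y-coordinate, sorted with cumulative weight:
  y=0 (Zone IV, w=40) cum 40
  y=8 (Zone II, w=100) cum 140  ← median
  y=11 (Zone I, w=30) cum 170
  y=20 (Zone III, w=80) cum 250
⇒ y* = 8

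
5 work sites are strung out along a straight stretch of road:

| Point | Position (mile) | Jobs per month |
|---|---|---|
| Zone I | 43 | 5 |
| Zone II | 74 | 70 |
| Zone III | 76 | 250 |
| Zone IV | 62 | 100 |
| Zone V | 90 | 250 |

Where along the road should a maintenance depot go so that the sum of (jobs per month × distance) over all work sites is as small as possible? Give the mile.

x = 76

For a sum of weighted absolute distances on a line, the optimum is the weighted median (not the mean). Total weight W = 675; half-weight = 337.5.
Sort by position and accumulate weight:
  mile 43 (Zone I, w=5) → cum 5
  mile 62 (Zone IV, w=100) → cum 105
  mile 74 (Zone II, w=70) → cum 175
  mile 76 (Zone III, w=250) → cum 425  ≥ 337.5 → median here
  mile 90 (Zone V, w=250) → cum 675
Optimal location: mile 76.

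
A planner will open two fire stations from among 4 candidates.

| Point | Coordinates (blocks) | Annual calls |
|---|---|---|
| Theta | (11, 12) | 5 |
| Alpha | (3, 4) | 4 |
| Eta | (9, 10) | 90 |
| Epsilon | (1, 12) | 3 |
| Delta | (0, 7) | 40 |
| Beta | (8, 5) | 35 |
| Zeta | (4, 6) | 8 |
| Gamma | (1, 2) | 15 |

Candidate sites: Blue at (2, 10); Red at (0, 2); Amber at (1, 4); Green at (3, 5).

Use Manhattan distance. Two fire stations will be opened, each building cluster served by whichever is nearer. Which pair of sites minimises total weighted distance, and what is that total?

{Blue, Green}, total 1164

Evaluate every pair (each demand assigned to the nearer of the two):
  {Blue, Green}: total = 1164
  {Blue, Amber}: total = 1212
  {Blue, Red}: total = 1362
  {Amber, Green}: total = 1474
  {Red, Green}: total = 1502
  {Red, Amber}: total = 1877
Best pair: {Blue, Green} with total 1164.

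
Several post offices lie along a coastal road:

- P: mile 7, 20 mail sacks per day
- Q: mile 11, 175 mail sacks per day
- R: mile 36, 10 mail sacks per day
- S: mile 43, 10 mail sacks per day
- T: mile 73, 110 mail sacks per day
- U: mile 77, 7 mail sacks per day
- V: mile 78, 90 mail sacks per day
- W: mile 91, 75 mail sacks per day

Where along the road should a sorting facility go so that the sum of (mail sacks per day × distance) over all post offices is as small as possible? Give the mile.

For a sum of weighted absolute distances on a line, the optimum is the weighted median (not the mean). Total weight W = 497; half-weight = 248.5.
Sort by position and accumulate weight:
  mile 7 (P, w=20) → cum 20
  mile 11 (Q, w=175) → cum 195
  mile 36 (R, w=10) → cum 205
  mile 43 (S, w=10) → cum 215
  mile 73 (T, w=110) → cum 325  ≥ 248.5 → median here
  mile 77 (U, w=7) → cum 332
  mile 78 (V, w=90) → cum 422
  mile 91 (W, w=75) → cum 497
Optimal location: mile 73.

x = 73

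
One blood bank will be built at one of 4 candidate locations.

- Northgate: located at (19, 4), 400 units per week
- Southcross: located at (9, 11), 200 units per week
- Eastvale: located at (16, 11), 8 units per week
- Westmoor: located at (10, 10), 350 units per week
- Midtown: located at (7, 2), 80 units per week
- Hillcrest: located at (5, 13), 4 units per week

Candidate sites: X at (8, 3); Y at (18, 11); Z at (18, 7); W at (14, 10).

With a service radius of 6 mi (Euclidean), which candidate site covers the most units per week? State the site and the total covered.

W, covering 558

Coverage radius r = 6 mi; a point is covered iff (Δx)²+(Δy)² ≤ 6² = 36.
  X (8, 3): covers {Midtown} → 80
  Y (18, 11): covers {Eastvale} → 8
  Z (18, 7): covers {Northgate, Eastvale} → 408
  W (14, 10): covers {Southcross, Eastvale, Westmoor} → 558
Maximum coverage at W: 558 units per week.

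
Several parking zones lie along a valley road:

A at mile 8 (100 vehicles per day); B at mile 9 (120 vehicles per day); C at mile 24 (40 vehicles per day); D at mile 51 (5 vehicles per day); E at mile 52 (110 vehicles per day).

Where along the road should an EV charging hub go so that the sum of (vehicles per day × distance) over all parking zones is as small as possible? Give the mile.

For a sum of weighted absolute distances on a line, the optimum is the weighted median (not the mean). Total weight W = 375; half-weight = 187.5.
Sort by position and accumulate weight:
  mile 8 (A, w=100) → cum 100
  mile 9 (B, w=120) → cum 220  ≥ 187.5 → median here
  mile 24 (C, w=40) → cum 260
  mile 51 (D, w=5) → cum 265
  mile 52 (E, w=110) → cum 375
Optimal location: mile 9.

x = 9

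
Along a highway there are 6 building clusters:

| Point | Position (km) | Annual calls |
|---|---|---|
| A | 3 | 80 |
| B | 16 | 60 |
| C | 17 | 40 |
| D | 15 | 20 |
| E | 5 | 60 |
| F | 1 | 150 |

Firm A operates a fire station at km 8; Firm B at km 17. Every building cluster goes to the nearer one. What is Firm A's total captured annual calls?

The indifferent point is the midpoint (8+17)/2 = 12.5; building clusters left of it (closer to Firm A at 8) go to Firm A, those right go to Firm B.
  F at 1 (w=150) → Firm A
  A at 3 (w=80) → Firm A
  E at 5 (w=60) → Firm A
  D at 15 (w=20) → Firm B
  B at 16 (w=60) → Firm B
  C at 17 (w=40) → Firm B
Firm A captures 290; Firm B captures 120.

290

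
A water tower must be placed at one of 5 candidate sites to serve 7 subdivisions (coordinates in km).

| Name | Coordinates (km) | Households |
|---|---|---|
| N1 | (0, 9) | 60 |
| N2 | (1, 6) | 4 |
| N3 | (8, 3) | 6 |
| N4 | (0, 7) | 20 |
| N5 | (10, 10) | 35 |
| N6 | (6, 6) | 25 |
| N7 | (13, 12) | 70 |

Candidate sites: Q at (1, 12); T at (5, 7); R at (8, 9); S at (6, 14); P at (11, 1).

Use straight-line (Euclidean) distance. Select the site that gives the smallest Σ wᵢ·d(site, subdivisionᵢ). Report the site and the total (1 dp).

R, total 1288.0 km

Total weighted distance at each candidate:
  Q (1, 12): total = 1742.1
  T (5, 7): total = 1369.4
  R (8, 9): total = 1288.0
  S (6, 14): total = 1665.4
  P (11, 1): total = 2409.4
Minimum is at R with total 1288.0 km.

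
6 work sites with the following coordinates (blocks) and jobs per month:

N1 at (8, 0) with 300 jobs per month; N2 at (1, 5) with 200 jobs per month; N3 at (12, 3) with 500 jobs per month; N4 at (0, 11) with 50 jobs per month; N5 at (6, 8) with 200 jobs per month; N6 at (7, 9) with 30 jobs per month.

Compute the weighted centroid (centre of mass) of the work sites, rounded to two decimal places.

(7.82, 3.84)

The minimiser of Σwᵢ‖p−pᵢ‖² is the weighted centroid p* = (Σwᵢpᵢ)/(Σwᵢ).
Σwᵢ = 1280.
Σwᵢxᵢ = 300·8 + 200·1 + 500·12 + 50·0 + 200·6 + 30·7 = 10010.
Σwᵢyᵢ = 300·0 + 200·5 + 500·3 + 50·11 + 200·8 + 30·9 = 4920.
x* = 10010/1280 = 7.82, y* = 4920/1280 = 3.84.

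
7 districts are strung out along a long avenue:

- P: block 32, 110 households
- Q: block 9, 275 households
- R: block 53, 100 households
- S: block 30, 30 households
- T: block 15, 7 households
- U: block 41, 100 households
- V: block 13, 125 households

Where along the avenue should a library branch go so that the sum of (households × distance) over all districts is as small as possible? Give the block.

x = 13

For a sum of weighted absolute distances on a line, the optimum is the weighted median (not the mean). Total weight W = 747; half-weight = 373.5.
Sort by position and accumulate weight:
  block 9 (Q, w=275) → cum 275
  block 13 (V, w=125) → cum 400  ≥ 373.5 → median here
  block 15 (T, w=7) → cum 407
  block 30 (S, w=30) → cum 437
  block 32 (P, w=110) → cum 547
  block 41 (U, w=100) → cum 647
  block 53 (R, w=100) → cum 747
Optimal location: block 13.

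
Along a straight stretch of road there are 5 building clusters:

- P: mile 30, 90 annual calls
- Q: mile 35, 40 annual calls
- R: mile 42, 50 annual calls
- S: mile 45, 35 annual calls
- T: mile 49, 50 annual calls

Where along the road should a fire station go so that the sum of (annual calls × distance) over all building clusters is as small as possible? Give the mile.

For a sum of weighted absolute distances on a line, the optimum is the weighted median (not the mean). Total weight W = 265; half-weight = 132.5.
Sort by position and accumulate weight:
  mile 30 (P, w=90) → cum 90
  mile 35 (Q, w=40) → cum 130
  mile 42 (R, w=50) → cum 180  ≥ 132.5 → median here
  mile 45 (S, w=35) → cum 215
  mile 49 (T, w=50) → cum 265
Optimal location: mile 42.

x = 42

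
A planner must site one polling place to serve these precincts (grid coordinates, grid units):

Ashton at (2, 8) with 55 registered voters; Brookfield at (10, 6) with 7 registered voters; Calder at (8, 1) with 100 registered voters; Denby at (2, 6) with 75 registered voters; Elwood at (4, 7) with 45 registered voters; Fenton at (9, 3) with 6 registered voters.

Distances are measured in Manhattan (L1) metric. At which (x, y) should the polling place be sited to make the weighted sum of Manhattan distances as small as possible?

(4, 6)

Manhattan distance separates: Σwᵢ(|x−xᵢ|+|y−yᵢ|) = Σwᵢ|x−xᵢ| + Σwᵢ|y−yᵢ|, so x and y are optimised independently as 1-D weighted medians.
Total weight W = 288; half = 144.
x-coordinate, sorted with cumulative weight:
  x=2 (Ashton, w=55) cum 55
  x=2 (Denby, w=75) cum 130
  x=4 (Elwood, w=45) cum 175  ← median
  x=8 (Calder, w=100) cum 275
  x=9 (Fenton, w=6) cum 281
  x=10 (Brookfield, w=7) cum 288
⇒ x* = 4
y-coordinate, sorted with cumulative weight:
  y=1 (Calder, w=100) cum 100
  y=3 (Fenton, w=6) cum 106
  y=6 (Brookfield, w=7) cum 113
  y=6 (Denby, w=75) cum 188  ← median
  y=7 (Elwood, w=45) cum 233
  y=8 (Ashton, w=55) cum 288
⇒ y* = 6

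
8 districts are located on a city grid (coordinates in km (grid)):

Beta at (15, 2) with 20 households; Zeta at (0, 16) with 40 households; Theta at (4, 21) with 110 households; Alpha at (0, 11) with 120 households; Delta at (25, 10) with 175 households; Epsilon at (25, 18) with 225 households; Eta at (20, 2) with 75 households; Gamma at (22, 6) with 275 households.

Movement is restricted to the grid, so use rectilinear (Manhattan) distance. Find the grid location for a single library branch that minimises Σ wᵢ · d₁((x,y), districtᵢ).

Manhattan distance separates: Σwᵢ(|x−xᵢ|+|y−yᵢ|) = Σwᵢ|x−xᵢ| + Σwᵢ|y−yᵢ|, so x and y are optimised independently as 1-D weighted medians.
Total weight W = 1040; half = 520.
x-coordinate, sorted with cumulative weight:
  x=0 (Zeta, w=40) cum 40
  x=0 (Alpha, w=120) cum 160
  x=4 (Theta, w=110) cum 270
  x=15 (Beta, w=20) cum 290
  x=20 (Eta, w=75) cum 365
  x=22 (Gamma, w=275) cum 640  ← median
  x=25 (Delta, w=175) cum 815
  x=25 (Epsilon, w=225) cum 1040
⇒ x* = 22
y-coordinate, sorted with cumulative weight:
  y=2 (Beta, w=20) cum 20
  y=2 (Eta, w=75) cum 95
  y=6 (Gamma, w=275) cum 370
  y=10 (Delta, w=175) cum 545  ← median
  y=11 (Alpha, w=120) cum 665
  y=16 (Zeta, w=40) cum 705
  y=18 (Epsilon, w=225) cum 930
  y=21 (Theta, w=110) cum 1040
⇒ y* = 10

(22, 10)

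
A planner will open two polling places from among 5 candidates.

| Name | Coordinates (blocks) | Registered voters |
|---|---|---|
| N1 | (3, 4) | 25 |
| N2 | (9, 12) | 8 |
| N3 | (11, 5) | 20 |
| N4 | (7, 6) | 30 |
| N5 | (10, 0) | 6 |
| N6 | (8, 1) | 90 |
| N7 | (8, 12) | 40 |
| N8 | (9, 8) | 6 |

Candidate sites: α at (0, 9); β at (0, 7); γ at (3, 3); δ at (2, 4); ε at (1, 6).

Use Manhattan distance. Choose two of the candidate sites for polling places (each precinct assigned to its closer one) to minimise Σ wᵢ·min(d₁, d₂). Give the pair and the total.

Evaluate every pair (each demand assigned to the nearer of the two):
  {α, γ}: total = 1721
  {γ, ε}: total = 1787
  {β, γ}: total = 1817
  {γ, δ}: total = 1871
  {α, δ}: total = 1913
  {δ, ε}: total = 1979
  {β, δ}: total = 2009
  {α, ε}: total = 2266
  {β, ε}: total = 2362
  {α, β}: total = 2608
Best pair: {α, γ} with total 1721.

{α, γ}, total 1721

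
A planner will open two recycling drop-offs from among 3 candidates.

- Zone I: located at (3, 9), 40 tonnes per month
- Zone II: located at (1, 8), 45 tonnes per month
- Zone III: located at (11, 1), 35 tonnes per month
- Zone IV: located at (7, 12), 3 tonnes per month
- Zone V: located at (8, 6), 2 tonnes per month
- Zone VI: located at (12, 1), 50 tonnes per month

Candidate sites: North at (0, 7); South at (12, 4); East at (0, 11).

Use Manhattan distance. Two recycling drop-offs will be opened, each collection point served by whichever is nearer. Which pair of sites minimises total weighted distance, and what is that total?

Evaluate every pair (each demand assigned to the nearer of the two):
  {North, South}: total = 628
  {South, East}: total = 706
  {North, East}: total = 1827
Best pair: {North, South} with total 628.

{North, South}, total 628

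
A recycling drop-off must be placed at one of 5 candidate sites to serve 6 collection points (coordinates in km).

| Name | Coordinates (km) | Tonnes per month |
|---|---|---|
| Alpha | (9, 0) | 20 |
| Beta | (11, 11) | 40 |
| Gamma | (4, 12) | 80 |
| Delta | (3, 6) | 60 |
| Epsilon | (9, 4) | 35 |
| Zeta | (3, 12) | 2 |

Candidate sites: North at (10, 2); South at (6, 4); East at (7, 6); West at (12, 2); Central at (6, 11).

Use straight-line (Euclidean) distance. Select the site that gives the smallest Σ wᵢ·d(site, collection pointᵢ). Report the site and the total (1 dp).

Total weighted distance at each candidate:
  North (10, 2): total = 1926.3
  South (6, 4): total = 1442.2
  East (7, 6): total = 1272.7
  West (12, 2): total = 2202.9
  Central (6, 11): total = 1229.7
Minimum is at Central with total 1229.7 km.

Central, total 1229.7 km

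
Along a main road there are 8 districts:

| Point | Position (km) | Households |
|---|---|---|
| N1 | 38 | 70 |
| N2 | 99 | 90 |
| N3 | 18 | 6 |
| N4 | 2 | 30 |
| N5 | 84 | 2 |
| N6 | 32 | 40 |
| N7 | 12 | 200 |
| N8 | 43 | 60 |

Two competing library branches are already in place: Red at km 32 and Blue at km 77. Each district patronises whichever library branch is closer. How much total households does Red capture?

The indifferent point is the midpoint (32+77)/2 = 54.5; districts left of it (closer to Red at 32) go to Red, those right go to Blue.
  N4 at 2 (w=30) → Red
  N7 at 12 (w=200) → Red
  N3 at 18 (w=6) → Red
  N6 at 32 (w=40) → Red
  N1 at 38 (w=70) → Red
  N8 at 43 (w=60) → Red
  N5 at 84 (w=2) → Blue
  N2 at 99 (w=90) → Blue
Red captures 406; Blue captures 92.

406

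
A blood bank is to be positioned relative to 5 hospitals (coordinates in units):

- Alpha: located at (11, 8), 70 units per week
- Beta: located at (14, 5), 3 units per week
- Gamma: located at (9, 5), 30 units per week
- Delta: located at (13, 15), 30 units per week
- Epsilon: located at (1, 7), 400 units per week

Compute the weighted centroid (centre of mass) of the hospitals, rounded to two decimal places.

The minimiser of Σwᵢ‖p−pᵢ‖² is the weighted centroid p* = (Σwᵢpᵢ)/(Σwᵢ).
Σwᵢ = 533.
Σwᵢxᵢ = 70·11 + 3·14 + 30·9 + 30·13 + 400·1 = 1872.
Σwᵢyᵢ = 70·8 + 3·5 + 30·5 + 30·15 + 400·7 = 3975.
x* = 1872/533 = 3.51, y* = 3975/533 = 7.46.

(3.51, 7.46)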